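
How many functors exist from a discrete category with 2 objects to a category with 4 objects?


A functor from a discrete category C to D is determined by
where each object maps. Each of the 2 objects of C can map
to any of the 4 objects of D independently.
Number of functors = 4^2 = 16

16


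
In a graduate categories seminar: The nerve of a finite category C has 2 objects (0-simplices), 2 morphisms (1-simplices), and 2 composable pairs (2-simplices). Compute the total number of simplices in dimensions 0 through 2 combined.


The 2-skeleton of the nerve N(C) consists of simplices in dimensions 0, 1, 2:
  |N(C)_0| = 2 (objects)
  |N(C)_1| = 2 (morphisms)
  |N(C)_2| = 2 (composable pairs)
Total = 2 + 2 + 2 = 6

6


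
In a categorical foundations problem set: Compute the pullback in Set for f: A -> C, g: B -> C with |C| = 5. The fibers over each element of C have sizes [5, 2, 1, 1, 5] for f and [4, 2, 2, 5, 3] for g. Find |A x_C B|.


The pullback A x_C B consists of pairs (a, b) with f(a) = g(b).
For each element c in C, the fiber product has |f^-1(c)| * |g^-1(c)| elements.
Summing over C: 5 * 4 + 2 * 2 + 1 * 2 + 1 * 5 + 5 * 3
= 20 + 4 + 2 + 5 + 15 = 46

46


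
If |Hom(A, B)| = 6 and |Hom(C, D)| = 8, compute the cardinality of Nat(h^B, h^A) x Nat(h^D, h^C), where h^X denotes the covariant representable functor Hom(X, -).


By the Yoneda lemma, Nat(h^B, h^A) is isomorphic to Hom(A, B),
so |Nat(h^B, h^A)| = |Hom(A, B)| and |Nat(h^D, h^C)| = |Hom(C, D)|.
|Hom(A, B)| = 6, |Hom(C, D)| = 8.
|Nat(h^B, h^A) x Nat(h^D, h^C)| = 6 * 8 = 48

48


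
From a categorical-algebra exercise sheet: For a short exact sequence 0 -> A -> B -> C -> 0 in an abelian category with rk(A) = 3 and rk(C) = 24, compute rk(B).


For a short exact sequence 0 -> A -> B -> C -> 0,
rank is additive: rank(B) = rank(A) + rank(C).
rank(B) = 3 + 24 = 27

27


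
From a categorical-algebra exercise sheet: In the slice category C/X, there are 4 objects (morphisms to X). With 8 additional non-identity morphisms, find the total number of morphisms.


In the slice category C/X, objects are morphisms to X.
Identity morphisms: 4 (one per object of C/X).
Non-identity morphisms: 8.
Total = 4 + 8 = 12

12


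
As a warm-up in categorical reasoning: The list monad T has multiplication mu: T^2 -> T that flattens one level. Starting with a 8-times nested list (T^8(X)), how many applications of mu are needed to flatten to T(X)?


Each application of mu: T^2 -> T removes one layer of nesting.
Starting at depth 8 (i.e., T^8(X)), we need to reach T(X).
Number of mu applications = 8 - 1 = 7

7


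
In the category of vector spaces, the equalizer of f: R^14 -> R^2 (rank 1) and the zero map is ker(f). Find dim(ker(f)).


The equalizer of f and the zero map is ker(f).
By the rank-nullity theorem: dim(ker(f)) = dim(domain) - rank(f).
dim(ker(f)) = 14 - 1 = 13

13


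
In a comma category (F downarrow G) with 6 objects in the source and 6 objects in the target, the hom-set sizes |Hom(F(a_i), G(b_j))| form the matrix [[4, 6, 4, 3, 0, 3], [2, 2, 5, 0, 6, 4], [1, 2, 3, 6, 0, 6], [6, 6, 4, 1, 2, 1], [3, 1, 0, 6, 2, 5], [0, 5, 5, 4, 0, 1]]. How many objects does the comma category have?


Objects of (F downarrow G) are triples (a, b, h: F(a)->G(b)).
The count equals the sum of all entries in the hom-matrix.
sum(row 0) = 20
sum(row 1) = 19
sum(row 2) = 18
sum(row 3) = 20
sum(row 4) = 17
sum(row 5) = 15
Grand total = 109

109


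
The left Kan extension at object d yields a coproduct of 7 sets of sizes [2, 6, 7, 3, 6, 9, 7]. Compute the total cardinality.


Pointwise, the left Kan extension (Lan_F H)(d) is the colimit, indexed
by the comma category (F downarrow d), of H composed with the
projection (F downarrow d) -> C. Here that colimit is given
as a coproduct (disjoint union) of sets, so its cardinality is the
sum of the sizes of the summands.
Coproduct of sets with sizes: 2 + 6 + 7 + 3 + 6 + 9 + 7
= 40

40


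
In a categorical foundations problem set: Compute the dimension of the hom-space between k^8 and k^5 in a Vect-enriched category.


In Vect-enriched categories, Hom(k^n, k^m) is the space of m x n matrices.
dim(Hom(k^8, k^5)) = 5 * 8 = 40

40


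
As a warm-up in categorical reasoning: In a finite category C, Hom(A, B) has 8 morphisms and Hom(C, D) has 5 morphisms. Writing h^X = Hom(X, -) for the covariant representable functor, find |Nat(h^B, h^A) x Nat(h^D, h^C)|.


By the Yoneda lemma, Nat(h^B, h^A) is isomorphic to Hom(A, B),
so |Nat(h^B, h^A)| = |Hom(A, B)| and |Nat(h^D, h^C)| = |Hom(C, D)|.
|Hom(A, B)| = 8, |Hom(C, D)| = 5.
|Nat(h^B, h^A) x Nat(h^D, h^C)| = 8 * 5 = 40

40


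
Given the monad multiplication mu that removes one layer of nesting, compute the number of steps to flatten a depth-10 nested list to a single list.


Each application of mu: T^2 -> T removes one layer of nesting.
Starting at depth 10 (i.e., T^10(X)), we need to reach T(X).
Number of mu applications = 10 - 1 = 9

9


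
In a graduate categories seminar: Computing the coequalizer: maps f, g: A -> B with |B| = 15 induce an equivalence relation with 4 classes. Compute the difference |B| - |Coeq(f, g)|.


The coequalizer Coeq(f, g) = B / ~ has one element per equivalence class.
|B| = 15, |Coeq(f, g)| = 4.
|B| - |Coeq(f, g)| = 15 - 4 = 11.

11


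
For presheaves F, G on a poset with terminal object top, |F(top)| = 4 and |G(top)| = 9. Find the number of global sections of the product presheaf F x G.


Global sections of a presheaf on a poset with terminal top satisfy
Gamma(H) ~ H(top). Presheaves admit pointwise products, so
(F x G)(top) = F(top) x G(top) (Cartesian product).
|Gamma(F x G)| = |F(top)| * |G(top)| = 4 * 9 = 36.

36


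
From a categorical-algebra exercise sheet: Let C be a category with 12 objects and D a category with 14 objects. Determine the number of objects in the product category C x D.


The product category C x D has objects that are pairs (c, d).
Number of pairs = |Ob(C)| * |Ob(D)| = 12 * 14 = 168

168


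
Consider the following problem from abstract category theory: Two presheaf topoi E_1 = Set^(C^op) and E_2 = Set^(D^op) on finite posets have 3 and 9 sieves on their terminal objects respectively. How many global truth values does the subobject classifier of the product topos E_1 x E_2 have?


In a product of presheaf topoi E_1 x E_2, the subobject classifier
is Omega = Omega_1 x Omega_2 (componentwise), so
|Omega(top)| = |Omega_1(top_1)| * |Omega_2(top_2)|.
= 3 * 9 = 27.

27


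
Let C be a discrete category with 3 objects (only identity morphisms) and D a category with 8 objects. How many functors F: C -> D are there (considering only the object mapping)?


A functor from a discrete category C to D is determined by
where each object maps. Each of the 3 objects of C can map
to any of the 8 objects of D independently.
Number of functors = 8^3 = 512

512


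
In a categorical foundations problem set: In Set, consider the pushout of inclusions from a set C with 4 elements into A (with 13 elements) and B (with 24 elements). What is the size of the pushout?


The pushout A +_C B identifies the images of C in A and B.
|A +_C B| = |A| + |B| - |C| (for injections).
= 13 + 24 - 4 = 33

33


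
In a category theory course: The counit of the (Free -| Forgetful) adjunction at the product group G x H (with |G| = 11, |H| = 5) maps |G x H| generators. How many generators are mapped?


The counit epsilon_K: F(U(K)) -> K of the Free-Forgetful adjunction
maps |K| generators of F(U(K)) into K. For K = G x H (the product group),
|G x H| = |G| * |H|.
Total generators mapped = 11 * 5 = 55.

55


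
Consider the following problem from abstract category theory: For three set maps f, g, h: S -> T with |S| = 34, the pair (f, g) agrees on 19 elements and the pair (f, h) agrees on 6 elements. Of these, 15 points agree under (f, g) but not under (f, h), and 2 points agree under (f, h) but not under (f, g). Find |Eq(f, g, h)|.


Eq(f, g, h) is the triple-agreement set: points in S where all three
maps take the same value. Using inclusion-exclusion on the pairwise data:
Pair (f, g) agrees on 19 points; pair (f, h) on 6 points.
Points agreeing under (f, g) but not (f, h) = 15; under (f, h) but not (f, g) = 2.
Triple-agreement = agreement-in-(f, g) minus points that agree under (f, g) but not (f, h):
|Eq(f, g, h)| = 19 - 15 = 4
(cross-check via (f, h): 6 - 2 = 4.)

4


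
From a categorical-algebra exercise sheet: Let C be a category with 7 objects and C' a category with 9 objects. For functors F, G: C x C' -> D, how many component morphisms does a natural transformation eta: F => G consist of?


A natural transformation eta: F => G assigns one component morphism per
object of the domain category.
The domain is the product category C x C', so
|Ob(C x C')| = |Ob(C)| * |Ob(C')| = 7 * 9 = 63.
Therefore eta has 63 component morphisms.

63


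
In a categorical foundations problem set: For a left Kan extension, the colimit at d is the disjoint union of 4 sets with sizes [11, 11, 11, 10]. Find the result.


Pointwise, the left Kan extension (Lan_F H)(d) is the colimit, indexed
by the comma category (F downarrow d), of H composed with the
projection (F downarrow d) -> C. Here that colimit is given
as a coproduct (disjoint union) of sets, so its cardinality is the
sum of the sizes of the summands.
Coproduct of sets with sizes: 11 + 11 + 11 + 10
= 43

43


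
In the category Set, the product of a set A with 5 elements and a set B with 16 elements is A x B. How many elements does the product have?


In Set, the product A x B is the Cartesian product.
By the universal property, |A x B| = |A| * |B|.
|A x B| = 5 * 16 = 80

80


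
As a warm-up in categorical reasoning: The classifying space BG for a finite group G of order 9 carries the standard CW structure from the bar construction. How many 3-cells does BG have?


In the bar-construction CW model of BG, the n-cells are indexed by
n-tuples [g_1|...|g_n] of non-identity elements of G (degenerate
simplices with some g_i = e do not contribute cells), so there are
(|G| - 1)^n n-cells.
For dim = 3 with |G| = 9:
cells = (9 - 1)^3 = 8^3 = 512

512


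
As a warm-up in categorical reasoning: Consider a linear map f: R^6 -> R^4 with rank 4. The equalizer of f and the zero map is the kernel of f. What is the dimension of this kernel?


The equalizer of f and the zero map is ker(f).
By the rank-nullity theorem: dim(ker(f)) = dim(domain) - rank(f).
dim(ker(f)) = 6 - 4 = 2

2


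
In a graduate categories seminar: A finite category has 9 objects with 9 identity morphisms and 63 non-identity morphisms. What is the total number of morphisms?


Each object has an identity morphism, giving 9 identities.
Adding the 63 non-identity morphisms:
Total = 9 + 63 = 72

72


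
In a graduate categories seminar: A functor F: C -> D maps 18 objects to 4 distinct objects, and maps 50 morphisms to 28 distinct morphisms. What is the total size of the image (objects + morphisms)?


The image of F consists of distinct objects and distinct morphisms.
|Im(F)| on objects = 4
|Im(F)| on morphisms = 28
Total image cardinality = 4 + 28 = 32

32


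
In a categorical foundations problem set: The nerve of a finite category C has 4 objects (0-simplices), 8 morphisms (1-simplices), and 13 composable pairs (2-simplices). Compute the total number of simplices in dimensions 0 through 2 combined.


The 2-skeleton of the nerve N(C) consists of simplices in dimensions 0, 1, 2:
  |N(C)_0| = 4 (objects)
  |N(C)_1| = 8 (morphisms)
  |N(C)_2| = 13 (composable pairs)
Total = 4 + 8 + 13 = 25

25


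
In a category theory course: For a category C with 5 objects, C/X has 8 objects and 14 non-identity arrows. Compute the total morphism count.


In the slice category C/X, objects are morphisms to X.
Identity morphisms: 8 (one per object of C/X).
Non-identity morphisms: 14.
Total = 8 + 14 = 22

22


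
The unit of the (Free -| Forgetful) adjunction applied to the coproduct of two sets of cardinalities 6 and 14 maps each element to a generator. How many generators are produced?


The unit eta_X: X -> U(F(X)) of the Free-Forgetful adjunction
maps each element of X to a generator of F(X). For X = S + T (disjoint
union in Set), |S + T| = |S| + |T|.
Total mappings = 6 + 14 = 20.

20


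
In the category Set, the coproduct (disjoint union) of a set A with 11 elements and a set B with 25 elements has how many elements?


In Set, the coproduct A + B is the disjoint union.
|A + B| = |A| + |B| = 11 + 25 = 36

36


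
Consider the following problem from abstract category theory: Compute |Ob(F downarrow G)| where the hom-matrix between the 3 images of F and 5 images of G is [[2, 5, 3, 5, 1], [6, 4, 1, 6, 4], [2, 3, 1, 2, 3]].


Objects of (F downarrow G) are triples (a, b, h: F(a)->G(b)).
The count equals the sum of all entries in the hom-matrix.
sum(row 0) = 16
sum(row 1) = 21
sum(row 2) = 11
Grand total = 48

48


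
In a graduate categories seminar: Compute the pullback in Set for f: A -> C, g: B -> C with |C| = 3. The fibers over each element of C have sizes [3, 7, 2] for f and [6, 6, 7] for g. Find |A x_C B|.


The pullback A x_C B consists of pairs (a, b) with f(a) = g(b).
For each element c in C, the fiber product has |f^-1(c)| * |g^-1(c)| elements.
Summing over C: 3 * 6 + 7 * 6 + 2 * 7
= 18 + 42 + 14 = 74

74


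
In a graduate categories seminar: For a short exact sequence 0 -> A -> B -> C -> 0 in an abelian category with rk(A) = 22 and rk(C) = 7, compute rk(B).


For a short exact sequence 0 -> A -> B -> C -> 0,
rank is additive: rank(B) = rank(A) + rank(C).
rank(B) = 22 + 7 = 29

29


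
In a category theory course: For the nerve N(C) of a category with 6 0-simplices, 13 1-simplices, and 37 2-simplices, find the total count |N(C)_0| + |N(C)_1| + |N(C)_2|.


The 2-skeleton of the nerve N(C) consists of simplices in dimensions 0, 1, 2:
  |N(C)_0| = 6 (objects)
  |N(C)_1| = 13 (morphisms)
  |N(C)_2| = 37 (composable pairs)
Total = 6 + 13 + 37 = 56

56


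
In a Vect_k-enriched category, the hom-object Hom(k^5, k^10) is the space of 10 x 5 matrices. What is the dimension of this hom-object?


In Vect-enriched categories, Hom(k^n, k^m) is the space of m x n matrices.
dim(Hom(k^5, k^10)) = 10 * 5 = 50

50


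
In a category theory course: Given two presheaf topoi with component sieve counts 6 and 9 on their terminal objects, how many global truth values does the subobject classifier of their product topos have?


In a product of presheaf topoi E_1 x E_2, the subobject classifier
is Omega = Omega_1 x Omega_2 (componentwise), so
|Omega(top)| = |Omega_1(top_1)| * |Omega_2(top_2)|.
= 6 * 9 = 54.

54


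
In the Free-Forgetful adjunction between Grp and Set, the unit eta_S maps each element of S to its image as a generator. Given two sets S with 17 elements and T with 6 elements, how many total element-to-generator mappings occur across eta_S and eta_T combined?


The unit eta_X: X -> U(F(X)) of the Free-Forgetful adjunction
maps each element of X to a generator of F(X). For X = S + T (disjoint
union in Set), |S + T| = |S| + |T|.
Total mappings = 17 + 6 = 23.

23


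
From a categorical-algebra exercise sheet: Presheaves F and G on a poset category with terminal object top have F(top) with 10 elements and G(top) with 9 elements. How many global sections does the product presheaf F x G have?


Global sections of a presheaf on a poset with terminal top satisfy
Gamma(H) ~ H(top). Presheaves admit pointwise products, so
(F x G)(top) = F(top) x G(top) (Cartesian product).
|Gamma(F x G)| = |F(top)| * |G(top)| = 10 * 9 = 90.

90


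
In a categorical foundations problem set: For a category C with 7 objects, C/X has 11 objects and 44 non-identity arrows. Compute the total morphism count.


In the slice category C/X, objects are morphisms to X.
Identity morphisms: 11 (one per object of C/X).
Non-identity morphisms: 44.
Total = 11 + 44 = 55

55


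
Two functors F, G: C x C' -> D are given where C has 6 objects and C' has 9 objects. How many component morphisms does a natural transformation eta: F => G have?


A natural transformation eta: F => G assigns one component morphism per
object of the domain category.
The domain is the product category C x C', so
|Ob(C x C')| = |Ob(C)| * |Ob(C')| = 6 * 9 = 54.
Therefore eta has 54 component morphisms.

54


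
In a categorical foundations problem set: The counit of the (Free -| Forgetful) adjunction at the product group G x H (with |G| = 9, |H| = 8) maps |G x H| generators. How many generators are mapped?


The counit epsilon_K: F(U(K)) -> K of the Free-Forgetful adjunction
maps |K| generators of F(U(K)) into K. For K = G x H (the product group),
|G x H| = |G| * |H|.
Total generators mapped = 9 * 8 = 72.

72


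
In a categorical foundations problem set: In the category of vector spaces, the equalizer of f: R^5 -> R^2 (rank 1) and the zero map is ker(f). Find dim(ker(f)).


The equalizer of f and the zero map is ker(f).
By the rank-nullity theorem: dim(ker(f)) = dim(domain) - rank(f).
dim(ker(f)) = 5 - 1 = 4

4


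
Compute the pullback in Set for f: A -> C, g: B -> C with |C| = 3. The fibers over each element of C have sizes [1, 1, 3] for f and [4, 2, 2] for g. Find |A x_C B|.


The pullback A x_C B consists of pairs (a, b) with f(a) = g(b).
For each element c in C, the fiber product has |f^-1(c)| * |g^-1(c)| elements.
Summing over C: 1 * 4 + 1 * 2 + 3 * 2
= 4 + 2 + 6 = 12

12


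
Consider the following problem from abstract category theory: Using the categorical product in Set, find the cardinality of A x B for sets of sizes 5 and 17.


In Set, the product A x B is the Cartesian product.
By the universal property, |A x B| = |A| * |B|.
|A x B| = 5 * 17 = 85

85


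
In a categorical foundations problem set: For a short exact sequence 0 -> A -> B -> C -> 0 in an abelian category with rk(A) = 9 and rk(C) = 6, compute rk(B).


For a short exact sequence 0 -> A -> B -> C -> 0,
rank is additive: rank(B) = rank(A) + rank(C).
rank(B) = 9 + 6 = 15

15


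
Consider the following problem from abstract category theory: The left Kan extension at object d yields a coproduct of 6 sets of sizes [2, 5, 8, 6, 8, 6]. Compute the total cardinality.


Pointwise, the left Kan extension (Lan_F H)(d) is the colimit, indexed
by the comma category (F downarrow d), of H composed with the
projection (F downarrow d) -> C. Here that colimit is given
as a coproduct (disjoint union) of sets, so its cardinality is the
sum of the sizes of the summands.
Coproduct of sets with sizes: 2 + 5 + 8 + 6 + 8 + 6
= 35

35


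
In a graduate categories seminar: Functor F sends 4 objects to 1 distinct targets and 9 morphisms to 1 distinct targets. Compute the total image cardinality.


The image of F consists of distinct objects and distinct morphisms.
|Im(F)| on objects = 1
|Im(F)| on morphisms = 1
Total image cardinality = 1 + 1 = 2

2


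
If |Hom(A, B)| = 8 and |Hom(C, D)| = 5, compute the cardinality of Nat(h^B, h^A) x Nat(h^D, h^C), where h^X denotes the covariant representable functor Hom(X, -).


By the Yoneda lemma, Nat(h^B, h^A) is isomorphic to Hom(A, B),
so |Nat(h^B, h^A)| = |Hom(A, B)| and |Nat(h^D, h^C)| = |Hom(C, D)|.
|Hom(A, B)| = 8, |Hom(C, D)| = 5.
|Nat(h^B, h^A) x Nat(h^D, h^C)| = 8 * 5 = 40

40


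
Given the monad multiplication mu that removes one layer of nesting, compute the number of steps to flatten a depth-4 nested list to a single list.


Each application of mu: T^2 -> T removes one layer of nesting.
Starting at depth 4 (i.e., T^4(X)), we need to reach T(X).
Number of mu applications = 4 - 1 = 3

3


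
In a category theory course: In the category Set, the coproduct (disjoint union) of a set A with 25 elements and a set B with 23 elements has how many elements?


In Set, the coproduct A + B is the disjoint union.
|A + B| = |A| + |B| = 25 + 23 = 48

48


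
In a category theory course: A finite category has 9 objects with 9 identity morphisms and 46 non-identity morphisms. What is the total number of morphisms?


Each object has an identity morphism, giving 9 identities.
Adding the 46 non-identity morphisms:
Total = 9 + 46 = 55

55


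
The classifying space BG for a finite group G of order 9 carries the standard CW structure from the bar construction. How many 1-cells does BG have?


In the bar-construction CW model of BG, the n-cells are indexed by
n-tuples [g_1|...|g_n] of non-identity elements of G (degenerate
simplices with some g_i = e do not contribute cells), so there are
(|G| - 1)^n n-cells.
For dim = 1 with |G| = 9:
cells = (9 - 1)^1 = 8^1 = 8

8


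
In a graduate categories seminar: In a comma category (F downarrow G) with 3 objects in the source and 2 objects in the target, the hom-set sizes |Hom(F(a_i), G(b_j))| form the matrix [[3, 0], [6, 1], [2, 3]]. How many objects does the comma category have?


Objects of (F downarrow G) are triples (a, b, h: F(a)->G(b)).
The count equals the sum of all entries in the hom-matrix.
sum(row 0) = 3
sum(row 1) = 7
sum(row 2) = 5
Grand total = 15

15


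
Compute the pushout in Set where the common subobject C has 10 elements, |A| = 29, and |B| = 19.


The pushout A +_C B identifies the images of C in A and B.
|A +_C B| = |A| + |B| - |C| (for injections).
= 29 + 19 - 10 = 38

38


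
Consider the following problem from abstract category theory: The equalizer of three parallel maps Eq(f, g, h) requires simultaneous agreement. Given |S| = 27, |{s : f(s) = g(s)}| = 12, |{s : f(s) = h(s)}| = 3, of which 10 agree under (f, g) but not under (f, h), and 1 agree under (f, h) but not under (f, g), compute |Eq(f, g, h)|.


Eq(f, g, h) is the triple-agreement set: points in S where all three
maps take the same value. Using inclusion-exclusion on the pairwise data:
Pair (f, g) agrees on 12 points; pair (f, h) on 3 points.
Points agreeing under (f, g) but not (f, h) = 10; under (f, h) but not (f, g) = 1.
Triple-agreement = agreement-in-(f, g) minus points that agree under (f, g) but not (f, h):
|Eq(f, g, h)| = 12 - 10 = 2
(cross-check via (f, h): 3 - 1 = 2.)

2


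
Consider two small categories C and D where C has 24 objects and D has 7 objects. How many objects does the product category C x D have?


The product category C x D has objects that are pairs (c, d).
Number of pairs = |Ob(C)| * |Ob(D)| = 24 * 7 = 168

168


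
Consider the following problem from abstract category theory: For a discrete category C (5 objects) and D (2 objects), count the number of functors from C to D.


A functor from a discrete category C to D is determined by
where each object maps. Each of the 5 objects of C can map
to any of the 2 objects of D independently.
Number of functors = 2^5 = 32

32


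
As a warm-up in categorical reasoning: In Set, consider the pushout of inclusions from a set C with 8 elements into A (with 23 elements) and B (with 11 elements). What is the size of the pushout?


The pushout A +_C B identifies the images of C in A and B.
|A +_C B| = |A| + |B| - |C| (for injections).
= 23 + 11 - 8 = 26

26


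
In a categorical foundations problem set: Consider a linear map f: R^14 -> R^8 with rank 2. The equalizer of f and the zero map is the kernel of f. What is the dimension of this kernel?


The equalizer of f and the zero map is ker(f).
By the rank-nullity theorem: dim(ker(f)) = dim(domain) - rank(f).
dim(ker(f)) = 14 - 2 = 12

12


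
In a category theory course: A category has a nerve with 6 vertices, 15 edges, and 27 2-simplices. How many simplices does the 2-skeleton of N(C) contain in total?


The 2-skeleton of the nerve N(C) consists of simplices in dimensions 0, 1, 2:
  |N(C)_0| = 6 (objects)
  |N(C)_1| = 15 (morphisms)
  |N(C)_2| = 27 (composable pairs)
Total = 6 + 15 + 27 = 48

48


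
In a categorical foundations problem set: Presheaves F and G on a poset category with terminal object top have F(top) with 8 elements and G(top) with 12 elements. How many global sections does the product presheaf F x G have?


Global sections of a presheaf on a poset with terminal top satisfy
Gamma(H) ~ H(top). Presheaves admit pointwise products, so
(F x G)(top) = F(top) x G(top) (Cartesian product).
|Gamma(F x G)| = |F(top)| * |G(top)| = 8 * 12 = 96.

96


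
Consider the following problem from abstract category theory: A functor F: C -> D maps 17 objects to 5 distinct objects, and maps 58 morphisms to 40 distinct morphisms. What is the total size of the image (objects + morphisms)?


The image of F consists of distinct objects and distinct morphisms.
|Im(F)| on objects = 5
|Im(F)| on morphisms = 40
Total image cardinality = 5 + 40 = 45

45


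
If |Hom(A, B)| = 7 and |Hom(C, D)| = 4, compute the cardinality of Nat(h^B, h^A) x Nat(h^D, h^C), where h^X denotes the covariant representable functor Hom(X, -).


By the Yoneda lemma, Nat(h^B, h^A) is isomorphic to Hom(A, B),
so |Nat(h^B, h^A)| = |Hom(A, B)| and |Nat(h^D, h^C)| = |Hom(C, D)|.
|Hom(A, B)| = 7, |Hom(C, D)| = 4.
|Nat(h^B, h^A) x Nat(h^D, h^C)| = 7 * 4 = 28

28


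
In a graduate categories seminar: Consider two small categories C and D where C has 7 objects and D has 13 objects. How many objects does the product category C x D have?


The product category C x D has objects that are pairs (c, d).
Number of pairs = |Ob(C)| * |Ob(D)| = 7 * 13 = 91

91


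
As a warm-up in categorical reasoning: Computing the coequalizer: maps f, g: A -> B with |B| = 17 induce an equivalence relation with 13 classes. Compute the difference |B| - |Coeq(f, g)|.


The coequalizer Coeq(f, g) = B / ~ has one element per equivalence class.
|B| = 17, |Coeq(f, g)| = 13.
|B| - |Coeq(f, g)| = 17 - 13 = 4.

4


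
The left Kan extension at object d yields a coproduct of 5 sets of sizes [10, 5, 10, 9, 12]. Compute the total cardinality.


Pointwise, the left Kan extension (Lan_F H)(d) is the colimit, indexed
by the comma category (F downarrow d), of H composed with the
projection (F downarrow d) -> C. Here that colimit is given
as a coproduct (disjoint union) of sets, so its cardinality is the
sum of the sizes of the summands.
Coproduct of sets with sizes: 10 + 5 + 10 + 9 + 12
= 46

46


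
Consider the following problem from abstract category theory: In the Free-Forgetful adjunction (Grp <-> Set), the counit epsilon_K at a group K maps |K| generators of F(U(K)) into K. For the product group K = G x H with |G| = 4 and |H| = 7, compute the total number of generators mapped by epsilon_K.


The counit epsilon_K: F(U(K)) -> K of the Free-Forgetful adjunction
maps |K| generators of F(U(K)) into K. For K = G x H (the product group),
|G x H| = |G| * |H|.
Total generators mapped = 4 * 7 = 28.

28


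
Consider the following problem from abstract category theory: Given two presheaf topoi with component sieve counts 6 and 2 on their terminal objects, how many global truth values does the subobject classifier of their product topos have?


In a product of presheaf topoi E_1 x E_2, the subobject classifier
is Omega = Omega_1 x Omega_2 (componentwise), so
|Omega(top)| = |Omega_1(top_1)| * |Omega_2(top_2)|.
= 6 * 2 = 12.

12


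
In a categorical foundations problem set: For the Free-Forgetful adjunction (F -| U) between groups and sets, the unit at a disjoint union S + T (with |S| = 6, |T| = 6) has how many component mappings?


The unit eta_X: X -> U(F(X)) of the Free-Forgetful adjunction
maps each element of X to a generator of F(X). For X = S + T (disjoint
union in Set), |S + T| = |S| + |T|.
Total mappings = 6 + 6 = 12.

12


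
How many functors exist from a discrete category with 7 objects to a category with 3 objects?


A functor from a discrete category C to D is determined by
where each object maps. Each of the 7 objects of C can map
to any of the 3 objects of D independently.
Number of functors = 3^7 = 2187

2187


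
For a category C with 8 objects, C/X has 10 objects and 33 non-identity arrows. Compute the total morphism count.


In the slice category C/X, objects are morphisms to X.
Identity morphisms: 10 (one per object of C/X).
Non-identity morphisms: 33.
Total = 10 + 33 = 43

43


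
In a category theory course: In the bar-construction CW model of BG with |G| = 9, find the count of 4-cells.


In the bar-construction CW model of BG, the n-cells are indexed by
n-tuples [g_1|...|g_n] of non-identity elements of G (degenerate
simplices with some g_i = e do not contribute cells), so there are
(|G| - 1)^n n-cells.
For dim = 4 with |G| = 9:
cells = (9 - 1)^4 = 8^4 = 4096

4096


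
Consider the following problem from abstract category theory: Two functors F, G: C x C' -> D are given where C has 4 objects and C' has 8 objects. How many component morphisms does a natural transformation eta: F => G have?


A natural transformation eta: F => G assigns one component morphism per
object of the domain category.
The domain is the product category C x C', so
|Ob(C x C')| = |Ob(C)| * |Ob(C')| = 4 * 8 = 32.
Therefore eta has 32 component morphisms.

32


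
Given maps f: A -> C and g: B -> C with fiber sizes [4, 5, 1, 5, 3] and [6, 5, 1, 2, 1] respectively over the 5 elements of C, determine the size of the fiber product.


The pullback A x_C B consists of pairs (a, b) with f(a) = g(b).
For each element c in C, the fiber product has |f^-1(c)| * |g^-1(c)| elements.
Summing over C: 4 * 6 + 5 * 5 + 1 * 1 + 5 * 2 + 3 * 1
= 24 + 25 + 1 + 10 + 3 = 63

63


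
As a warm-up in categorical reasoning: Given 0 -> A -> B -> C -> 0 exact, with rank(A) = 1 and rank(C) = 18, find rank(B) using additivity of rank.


For a short exact sequence 0 -> A -> B -> C -> 0,
rank is additive: rank(B) = rank(A) + rank(C).
rank(B) = 1 + 18 = 19

19


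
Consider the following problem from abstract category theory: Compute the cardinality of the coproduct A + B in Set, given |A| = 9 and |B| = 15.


In Set, the coproduct A + B is the disjoint union.
|A + B| = |A| + |B| = 9 + 15 = 24

24


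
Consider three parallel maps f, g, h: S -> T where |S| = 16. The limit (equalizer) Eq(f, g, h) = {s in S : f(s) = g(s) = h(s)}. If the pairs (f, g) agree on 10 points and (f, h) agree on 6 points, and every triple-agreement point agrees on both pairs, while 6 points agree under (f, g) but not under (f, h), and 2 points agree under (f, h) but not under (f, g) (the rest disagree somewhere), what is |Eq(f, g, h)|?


Eq(f, g, h) is the triple-agreement set: points in S where all three
maps take the same value. Using inclusion-exclusion on the pairwise data:
Pair (f, g) agrees on 10 points; pair (f, h) on 6 points.
Points agreeing under (f, g) but not (f, h) = 6; under (f, h) but not (f, g) = 2.
Triple-agreement = agreement-in-(f, g) minus points that agree under (f, g) but not (f, h):
|Eq(f, g, h)| = 10 - 6 = 4
(cross-check via (f, h): 6 - 2 = 4.)

4


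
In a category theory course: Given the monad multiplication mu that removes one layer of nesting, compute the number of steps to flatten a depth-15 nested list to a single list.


Each application of mu: T^2 -> T removes one layer of nesting.
Starting at depth 15 (i.e., T^15(X)), we need to reach T(X).
Number of mu applications = 15 - 1 = 14

14


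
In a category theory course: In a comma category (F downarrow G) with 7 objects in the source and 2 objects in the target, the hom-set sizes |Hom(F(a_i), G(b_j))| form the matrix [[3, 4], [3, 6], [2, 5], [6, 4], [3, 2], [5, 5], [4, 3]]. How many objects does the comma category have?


Objects of (F downarrow G) are triples (a, b, h: F(a)->G(b)).
The count equals the sum of all entries in the hom-matrix.
sum(row 0) = 7
sum(row 1) = 9
sum(row 2) = 7
sum(row 3) = 10
sum(row 4) = 5
sum(row 5) = 10
sum(row 6) = 7
Grand total = 55

55


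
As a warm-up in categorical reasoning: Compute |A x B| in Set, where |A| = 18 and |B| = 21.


In Set, the product A x B is the Cartesian product.
By the universal property, |A x B| = |A| * |B|.
|A x B| = 18 * 21 = 378

378


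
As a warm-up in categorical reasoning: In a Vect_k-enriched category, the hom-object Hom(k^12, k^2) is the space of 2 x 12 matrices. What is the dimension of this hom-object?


In Vect-enriched categories, Hom(k^n, k^m) is the space of m x n matrices.
dim(Hom(k^12, k^2)) = 2 * 12 = 24

24


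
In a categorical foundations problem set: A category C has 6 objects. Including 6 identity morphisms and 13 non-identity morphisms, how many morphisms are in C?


Each object has an identity morphism, giving 6 identities.
Adding the 13 non-identity morphisms:
Total = 6 + 13 = 19

19


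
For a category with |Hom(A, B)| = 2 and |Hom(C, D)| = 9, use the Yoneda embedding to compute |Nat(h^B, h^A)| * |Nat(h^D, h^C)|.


By the Yoneda lemma, Nat(h^B, h^A) is isomorphic to Hom(A, B),
so |Nat(h^B, h^A)| = |Hom(A, B)| and |Nat(h^D, h^C)| = |Hom(C, D)|.
|Hom(A, B)| = 2, |Hom(C, D)| = 9.
|Nat(h^B, h^A) x Nat(h^D, h^C)| = 2 * 9 = 18

18


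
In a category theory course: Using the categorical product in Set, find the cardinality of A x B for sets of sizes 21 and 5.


In Set, the product A x B is the Cartesian product.
By the universal property, |A x B| = |A| * |B|.
|A x B| = 21 * 5 = 105

105


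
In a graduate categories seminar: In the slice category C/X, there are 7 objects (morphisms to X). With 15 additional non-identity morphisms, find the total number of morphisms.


In the slice category C/X, objects are morphisms to X.
Identity morphisms: 7 (one per object of C/X).
Non-identity morphisms: 15.
Total = 7 + 15 = 22

22


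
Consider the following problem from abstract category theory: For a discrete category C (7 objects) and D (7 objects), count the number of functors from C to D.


A functor from a discrete category C to D is determined by
where each object maps. Each of the 7 objects of C can map
to any of the 7 objects of D independently.
Number of functors = 7^7 = 823543

823543


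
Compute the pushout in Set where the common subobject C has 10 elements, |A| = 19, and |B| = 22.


The pushout A +_C B identifies the images of C in A and B.
|A +_C B| = |A| + |B| - |C| (for injections).
= 19 + 22 - 10 = 31

31


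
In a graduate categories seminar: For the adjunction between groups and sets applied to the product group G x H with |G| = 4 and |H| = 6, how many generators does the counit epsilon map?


The counit epsilon_K: F(U(K)) -> K of the Free-Forgetful adjunction
maps |K| generators of F(U(K)) into K. For K = G x H (the product group),
|G x H| = |G| * |H|.
Total generators mapped = 4 * 6 = 24.

24


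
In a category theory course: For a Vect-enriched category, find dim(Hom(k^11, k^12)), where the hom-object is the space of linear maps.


In Vect-enriched categories, Hom(k^n, k^m) is the space of m x n matrices.
dim(Hom(k^11, k^12)) = 12 * 11 = 132

132


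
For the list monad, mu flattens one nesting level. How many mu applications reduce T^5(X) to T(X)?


Each application of mu: T^2 -> T removes one layer of nesting.
Starting at depth 5 (i.e., T^5(X)), we need to reach T(X).
Number of mu applications = 5 - 1 = 4

4


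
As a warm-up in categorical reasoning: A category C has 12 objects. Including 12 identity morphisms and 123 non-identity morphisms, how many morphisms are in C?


Each object has an identity morphism, giving 12 identities.
Adding the 123 non-identity morphisms:
Total = 12 + 123 = 135

135


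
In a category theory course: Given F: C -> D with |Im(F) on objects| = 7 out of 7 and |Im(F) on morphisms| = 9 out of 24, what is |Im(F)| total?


The image of F consists of distinct objects and distinct morphisms.
|Im(F)| on objects = 7
|Im(F)| on morphisms = 9
Total image cardinality = 7 + 9 = 16

16


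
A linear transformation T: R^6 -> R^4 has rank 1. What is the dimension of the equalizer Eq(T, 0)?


The equalizer of f and the zero map is ker(f).
By the rank-nullity theorem: dim(ker(f)) = dim(domain) - rank(f).
dim(ker(f)) = 6 - 1 = 5

5


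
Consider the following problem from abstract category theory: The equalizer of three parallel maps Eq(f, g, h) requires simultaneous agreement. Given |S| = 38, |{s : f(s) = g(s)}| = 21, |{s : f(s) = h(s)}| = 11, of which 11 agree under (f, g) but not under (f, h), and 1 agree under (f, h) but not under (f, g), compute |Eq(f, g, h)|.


Eq(f, g, h) is the triple-agreement set: points in S where all three
maps take the same value. Using inclusion-exclusion on the pairwise data:
Pair (f, g) agrees on 21 points; pair (f, h) on 11 points.
Points agreeing under (f, g) but not (f, h) = 11; under (f, h) but not (f, g) = 1.
Triple-agreement = agreement-in-(f, g) minus points that agree under (f, g) but not (f, h):
|Eq(f, g, h)| = 21 - 11 = 10
(cross-check via (f, h): 11 - 1 = 10.)

10


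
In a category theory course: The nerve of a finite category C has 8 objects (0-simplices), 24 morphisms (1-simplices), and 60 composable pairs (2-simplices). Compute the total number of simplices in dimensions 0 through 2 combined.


The 2-skeleton of the nerve N(C) consists of simplices in dimensions 0, 1, 2:
  |N(C)_0| = 8 (objects)
  |N(C)_1| = 24 (morphisms)
  |N(C)_2| = 60 (composable pairs)
Total = 8 + 24 + 60 = 92

92


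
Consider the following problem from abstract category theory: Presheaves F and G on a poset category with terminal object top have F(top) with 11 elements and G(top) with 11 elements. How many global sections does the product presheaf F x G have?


Global sections of a presheaf on a poset with terminal top satisfy
Gamma(H) ~ H(top). Presheaves admit pointwise products, so
(F x G)(top) = F(top) x G(top) (Cartesian product).
|Gamma(F x G)| = |F(top)| * |G(top)| = 11 * 11 = 121.

121


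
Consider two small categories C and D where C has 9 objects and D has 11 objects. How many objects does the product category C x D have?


The product category C x D has objects that are pairs (c, d).
Number of pairs = |Ob(C)| * |Ob(D)| = 9 * 11 = 99

99


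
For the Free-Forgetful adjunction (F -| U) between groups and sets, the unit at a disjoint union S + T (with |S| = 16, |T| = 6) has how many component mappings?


The unit eta_X: X -> U(F(X)) of the Free-Forgetful adjunction
maps each element of X to a generator of F(X). For X = S + T (disjoint
union in Set), |S + T| = |S| + |T|.
Total mappings = 16 + 6 = 22.

22


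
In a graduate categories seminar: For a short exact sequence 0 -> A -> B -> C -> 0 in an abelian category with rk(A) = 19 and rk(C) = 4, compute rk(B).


For a short exact sequence 0 -> A -> B -> C -> 0,
rank is additive: rank(B) = rank(A) + rank(C).
rank(B) = 19 + 4 = 23

23


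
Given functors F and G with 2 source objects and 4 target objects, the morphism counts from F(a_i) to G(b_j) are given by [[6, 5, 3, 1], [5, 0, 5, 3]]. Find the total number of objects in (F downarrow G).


Objects of (F downarrow G) are triples (a, b, h: F(a)->G(b)).
The count equals the sum of all entries in the hom-matrix.
sum(row 0) = 15
sum(row 1) = 13
Grand total = 28

28


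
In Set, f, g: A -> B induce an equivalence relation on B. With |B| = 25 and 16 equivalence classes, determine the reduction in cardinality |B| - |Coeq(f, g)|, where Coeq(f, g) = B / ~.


The coequalizer Coeq(f, g) = B / ~ has one element per equivalence class.
|B| = 25, |Coeq(f, g)| = 16.
|B| - |Coeq(f, g)| = 25 - 16 = 9.

9


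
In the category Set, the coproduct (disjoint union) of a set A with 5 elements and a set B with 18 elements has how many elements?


In Set, the coproduct A + B is the disjoint union.
|A + B| = |A| + |B| = 5 + 18 = 23

23


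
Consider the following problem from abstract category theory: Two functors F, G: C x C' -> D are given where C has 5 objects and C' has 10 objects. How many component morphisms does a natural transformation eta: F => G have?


A natural transformation eta: F => G assigns one component morphism per
object of the domain category.
The domain is the product category C x C', so
|Ob(C x C')| = |Ob(C)| * |Ob(C')| = 5 * 10 = 50.
Therefore eta has 50 component morphisms.

50
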